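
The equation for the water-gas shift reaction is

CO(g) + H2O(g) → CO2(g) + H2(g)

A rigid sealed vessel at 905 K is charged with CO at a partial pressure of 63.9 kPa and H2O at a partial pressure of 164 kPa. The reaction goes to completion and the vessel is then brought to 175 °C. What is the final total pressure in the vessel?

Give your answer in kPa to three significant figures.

With V and T fixed, P_i ∝ n_i, so the mole ratios apply directly to partial pressures at 905 K.
P(H2O) required for 63.9 kPa of CO = (1/1) × 63.9 = 63.90 kPa; available 164 kPa, so CO is limiting.
P(H2O) remaining = 164 − (1/1) × 63.9 = 100.1 kPa
P(gaseous products) = (1+1)/1 × 63.9 = 127.8 kPa
P_total at 905 K = 100.1 + 127.8 = 227.9 kPa
Scaling to 175 °C: P = 227.9 × 448.15/905 = 112.9 kPa

113 kPa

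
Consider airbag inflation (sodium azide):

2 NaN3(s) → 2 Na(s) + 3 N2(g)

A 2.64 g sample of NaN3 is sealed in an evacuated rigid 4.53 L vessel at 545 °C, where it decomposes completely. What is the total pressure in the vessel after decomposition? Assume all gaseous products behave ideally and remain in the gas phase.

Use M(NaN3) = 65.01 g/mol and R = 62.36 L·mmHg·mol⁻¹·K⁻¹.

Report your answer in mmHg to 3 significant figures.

n(NaN3) = 2.64 / 65.01 = 0.04061 mol
n(gas produced) = (3/2) × 0.04061 = 0.06091 mol
P = nRT/V = 0.06091 × 62.36 × 818.15 / 4.53 = 686.0 mmHg

686 mmHg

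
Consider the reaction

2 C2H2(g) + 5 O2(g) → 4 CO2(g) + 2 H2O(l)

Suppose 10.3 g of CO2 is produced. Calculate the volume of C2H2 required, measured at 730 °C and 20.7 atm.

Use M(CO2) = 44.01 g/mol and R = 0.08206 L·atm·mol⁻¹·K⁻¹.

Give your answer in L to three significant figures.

0.465 L

n(CO2) = 10.30 / 44.01 = 0.2340 mol
n(C2H2) = (2/4) × 0.2340 = 0.1170 mol
V = nRT/P = 0.1170 × 0.08206 × 1003.15 / 20.7 = 0.4653 L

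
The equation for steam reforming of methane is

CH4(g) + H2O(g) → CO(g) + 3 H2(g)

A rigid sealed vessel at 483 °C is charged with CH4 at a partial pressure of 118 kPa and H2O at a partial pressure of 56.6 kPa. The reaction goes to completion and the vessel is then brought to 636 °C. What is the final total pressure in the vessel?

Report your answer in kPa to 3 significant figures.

346 kPa

Because the vessel is rigid and T is held at 483 °C, work the stoichiometry in partial pressures (P_i = n_iRT/V).
P(H2O) required for 118 kPa of CH4 = (1/1) × 118 = 118.0 kPa; available 56.6 kPa, so H2O is limiting.
P(CH4) remaining = 118 − (1/1) × 56.6 = 61.40 kPa
P(gaseous products) = (1+3)/1 × 56.6 = 226.4 kPa
P_total at 483 °C = 61.40 + 226.4 = 287.8 kPa
Scaling to 636 °C: P = 287.8 × 909.15/756.15 = 346.0 kPa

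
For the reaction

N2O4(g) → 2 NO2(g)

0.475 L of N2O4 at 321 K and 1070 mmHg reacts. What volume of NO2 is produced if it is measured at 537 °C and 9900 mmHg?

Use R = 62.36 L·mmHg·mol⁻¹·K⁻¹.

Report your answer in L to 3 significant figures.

n(N2O4) = PV/RT = (1070 × 0.475) / (62.36 × 321) = 0.02539 mol
n(NO2) = (2/1) × 0.02539 = 0.05078 mol
V = nRT/P = 0.05078 × 62.36 × 810.15 / 9900 = 0.2591 L

0.259 L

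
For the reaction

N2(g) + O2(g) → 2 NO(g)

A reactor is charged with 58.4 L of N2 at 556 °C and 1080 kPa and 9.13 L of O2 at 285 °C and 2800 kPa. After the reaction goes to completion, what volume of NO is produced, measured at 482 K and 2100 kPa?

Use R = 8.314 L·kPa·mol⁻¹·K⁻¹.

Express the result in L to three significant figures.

n(N2) = PV/RT = (1080 × 58.4) / (8.314 × 829.15) = 9.149 mol
n(O2) = PV/RT = (2800 × 9.13) / (8.314 × 558.15) = 5.509 mol
For 9.149 mol N2, stoichiometry requires (1/1) × 9.149 = 9.149 mol O2; 5.509 mol is available, so O2 is limiting.
n(NO) = (2/1) × 5.509 = 11.02 mol
V(NO) = nRT/P = 11.02 × 8.314 × 482 / 2100 = 21.03 L

21.0 L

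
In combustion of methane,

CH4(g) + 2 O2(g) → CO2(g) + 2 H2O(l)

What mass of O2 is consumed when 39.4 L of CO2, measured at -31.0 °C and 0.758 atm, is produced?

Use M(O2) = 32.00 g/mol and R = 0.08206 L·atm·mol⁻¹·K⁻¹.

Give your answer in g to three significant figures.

n(CO2) = PV/RT = (0.758 × 39.4) / (0.08206 × 242.15) = 1.503 mol
n(O2) = (2/1) × 1.503 = 3.006 mol
m(O2) = 3.006 × 32.00 = 96.19 g

96.2 g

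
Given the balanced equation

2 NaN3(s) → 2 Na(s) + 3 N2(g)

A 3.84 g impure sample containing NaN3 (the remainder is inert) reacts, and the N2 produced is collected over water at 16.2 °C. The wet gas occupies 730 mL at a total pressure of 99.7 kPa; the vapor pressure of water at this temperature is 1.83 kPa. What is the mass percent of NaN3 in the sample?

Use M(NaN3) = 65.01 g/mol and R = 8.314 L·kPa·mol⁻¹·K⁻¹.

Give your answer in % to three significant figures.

33.5 %

P(N2) = 99.7 − 1.83 = 97.87 kPa
n(N2) = PV/RT = (97.87 × 0.7300) / (8.314 × 289.35) = 0.02970 mol
n(NaN3) = (2/3) × 0.02970 = 0.01980 mol
m(NaN3) = 0.01980 × 65.01 = 1.287 g
%NaN3 = 1.287 / 3.84 × 100 = 33.52%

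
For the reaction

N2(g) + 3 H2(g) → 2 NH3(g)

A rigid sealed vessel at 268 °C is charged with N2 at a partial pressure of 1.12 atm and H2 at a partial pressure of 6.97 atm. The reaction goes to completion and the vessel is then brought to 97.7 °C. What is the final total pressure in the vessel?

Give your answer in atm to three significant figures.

4.01 atm

With V and T fixed, P_i ∝ n_i, so the mole ratios apply directly to partial pressures at 268 °C.
P(H2) required for 1.12 atm of N2 = (3/1) × 1.12 = 3.360 atm; available 6.97 atm, so N2 is limiting.
P(H2) remaining = 6.97 − (3/1) × 1.12 = 3.610 atm
P(gaseous products) = (2)/1 × 1.12 = 2.240 atm
P_total at 268 °C = 3.610 + 2.240 = 5.850 atm
Scaling to 97.7 °C: P = 5.850 × 370.85/541.15 = 4.009 atm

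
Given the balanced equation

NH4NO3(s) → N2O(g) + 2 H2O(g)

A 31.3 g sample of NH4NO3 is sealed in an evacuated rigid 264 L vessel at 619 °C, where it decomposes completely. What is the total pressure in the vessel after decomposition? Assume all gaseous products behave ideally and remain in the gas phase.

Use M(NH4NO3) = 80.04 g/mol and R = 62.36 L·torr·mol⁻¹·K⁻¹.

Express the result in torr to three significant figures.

n(NH4NO3) = 31.3 / 80.04 = 0.3911 mol
n(gas produced) = (3/1) × 0.3911 = 1.173 mol
P = nRT/V = 1.173 × 62.36 × 892.15 / 264 = 247.2 torr

247 torr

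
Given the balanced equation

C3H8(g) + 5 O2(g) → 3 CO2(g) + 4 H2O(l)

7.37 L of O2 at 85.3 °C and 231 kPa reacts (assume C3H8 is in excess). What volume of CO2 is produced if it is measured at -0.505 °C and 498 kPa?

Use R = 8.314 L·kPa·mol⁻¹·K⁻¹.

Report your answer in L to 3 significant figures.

1.56 L

n(O2) = PV/RT = (231 × 7.37) / (8.314 × 358.45) = 0.5713 mol
n(CO2) = (3/5) × 0.5713 = 0.3428 mol
V = nRT/P = 0.3428 × 8.314 × 272.645 / 498 = 1.560 L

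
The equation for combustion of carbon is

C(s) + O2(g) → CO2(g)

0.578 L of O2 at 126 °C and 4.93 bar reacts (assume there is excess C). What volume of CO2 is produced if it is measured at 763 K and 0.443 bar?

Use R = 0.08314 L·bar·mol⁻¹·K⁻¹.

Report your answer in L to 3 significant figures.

n(O2) = PV/RT = (4.93 × 0.578) / (0.08314 × 399.15) = 0.08587 mol
n(CO2) = (1/1) × 0.08587 = 0.08587 mol
V = nRT/P = 0.08587 × 0.08314 × 763 / 0.443 = 12.30 L

12.3 L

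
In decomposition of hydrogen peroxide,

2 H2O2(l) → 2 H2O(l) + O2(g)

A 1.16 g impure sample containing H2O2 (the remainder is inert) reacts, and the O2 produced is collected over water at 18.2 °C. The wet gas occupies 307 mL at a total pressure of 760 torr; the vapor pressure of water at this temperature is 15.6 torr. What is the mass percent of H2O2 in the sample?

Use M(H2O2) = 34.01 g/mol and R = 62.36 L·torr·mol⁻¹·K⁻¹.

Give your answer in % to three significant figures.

73.8 %

P(O2) = 760 − 15.6 = 744.4 torr
n(O2) = PV/RT = (744.4 × 0.3070) / (62.36 × 291.35) = 0.01258 mol
n(H2O2) = (2/1) × 0.01258 = 0.02516 mol
m(H2O2) = 0.02516 × 34.01 = 0.8557 g
%H2O2 = 0.8557 / 1.16 × 100 = 73.77%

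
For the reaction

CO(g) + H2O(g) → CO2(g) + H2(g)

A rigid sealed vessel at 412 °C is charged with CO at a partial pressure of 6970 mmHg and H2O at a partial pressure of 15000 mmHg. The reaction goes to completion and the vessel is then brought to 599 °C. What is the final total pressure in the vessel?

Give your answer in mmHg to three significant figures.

28000 mmHg

At constant V, partial pressures at 412 °C are proportional to moles, so apply stoichiometry directly to pressures.
P(H2O) required for 6970 mmHg of CO = (1/1) × 6970 = 6970 mmHg; available 15000 mmHg, so CO is limiting.
P(H2O) remaining = 15000 − (1/1) × 6970 = 8030 mmHg
P(gaseous products) = (1+1)/1 × 6970 = 13940 mmHg
P_total at 412 °C = 8030 + 13940 = 21970 mmHg
Scaling to 599 °C: P = 21970 × 872.15/685.15 = 27970 mmHg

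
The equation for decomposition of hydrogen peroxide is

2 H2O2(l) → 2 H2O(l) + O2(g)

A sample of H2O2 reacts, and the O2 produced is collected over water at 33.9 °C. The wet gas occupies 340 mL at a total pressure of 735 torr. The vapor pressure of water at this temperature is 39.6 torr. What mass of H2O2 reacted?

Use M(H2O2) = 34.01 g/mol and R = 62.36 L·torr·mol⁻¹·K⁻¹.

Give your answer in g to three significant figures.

P(O2) = 735 − 39.6 = 695.4 torr
n(O2) = PV/RT = (695.4 × 0.3400) / (62.36 × 307.05) = 0.01235 mol
n(H2O2) = (2/1) × 0.01235 = 0.02470 mol
m(H2O2) = 0.02470 × 34.01 = 0.8400 g

0.840 g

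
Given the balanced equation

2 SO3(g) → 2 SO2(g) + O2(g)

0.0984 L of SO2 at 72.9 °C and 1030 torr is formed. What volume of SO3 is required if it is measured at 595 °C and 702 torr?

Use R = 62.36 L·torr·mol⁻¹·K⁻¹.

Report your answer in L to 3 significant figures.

0.362 L

n(SO2) = PV/RT = (1030 × 0.0984) / (62.36 × 346.05) = 0.004697 mol
n(SO3) = (2/2) × 0.004697 = 0.004697 mol
V = nRT/P = 0.004697 × 62.36 × 868.15 / 702 = 0.3622 L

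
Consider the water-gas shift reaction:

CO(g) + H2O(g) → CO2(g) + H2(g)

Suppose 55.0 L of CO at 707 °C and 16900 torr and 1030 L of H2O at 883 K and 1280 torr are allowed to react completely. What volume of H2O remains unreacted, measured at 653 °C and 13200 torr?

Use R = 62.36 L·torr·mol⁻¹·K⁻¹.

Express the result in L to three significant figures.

38.2 L

n(CO) = PV/RT = (16900 × 55.0) / (62.36 × 980.15) = 15.21 mol
n(H2O) = PV/RT = (1280 × 1030) / (62.36 × 883) = 23.94 mol
For 15.21 mol CO, stoichiometry requires (1/1) × 15.21 = 15.21 mol H2O; 23.94 mol is available, so CO is limiting.
n(H2O) consumed = (1/1) × 15.21 = 15.21 mol; remaining = 23.94 − 15.21 = 8.730 mol
V(H2O) = nRT/P = 8.730 × 62.36 × 926.15 / 13200 = 38.20 L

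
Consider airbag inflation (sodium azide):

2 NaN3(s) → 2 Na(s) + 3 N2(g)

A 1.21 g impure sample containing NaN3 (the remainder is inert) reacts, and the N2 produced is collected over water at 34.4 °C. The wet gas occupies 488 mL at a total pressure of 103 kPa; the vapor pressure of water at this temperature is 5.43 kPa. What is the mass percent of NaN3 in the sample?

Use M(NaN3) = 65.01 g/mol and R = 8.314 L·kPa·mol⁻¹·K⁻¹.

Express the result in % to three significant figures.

66.7 %

P(N2) = 103 − 5.43 = 97.57 kPa
n(N2) = PV/RT = (97.57 × 0.4880) / (8.314 × 307.55) = 0.01862 mol
n(NaN3) = (2/3) × 0.01862 = 0.01241 mol
m(NaN3) = 0.01241 × 65.01 = 0.8068 g
%NaN3 = 0.8068 / 1.21 × 100 = 66.68%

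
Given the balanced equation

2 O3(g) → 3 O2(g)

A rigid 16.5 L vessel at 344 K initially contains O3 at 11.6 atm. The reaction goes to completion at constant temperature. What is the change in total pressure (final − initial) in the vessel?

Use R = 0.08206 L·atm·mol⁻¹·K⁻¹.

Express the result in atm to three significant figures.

Since T and V are fixed, P_final/P_initial = n_final/n_initial = 3/2.
P_final = (3/2) × 11.6 = 17.40 atm; ΔP = 17.40 − 11.6 = 5.800 atm

5.80 atm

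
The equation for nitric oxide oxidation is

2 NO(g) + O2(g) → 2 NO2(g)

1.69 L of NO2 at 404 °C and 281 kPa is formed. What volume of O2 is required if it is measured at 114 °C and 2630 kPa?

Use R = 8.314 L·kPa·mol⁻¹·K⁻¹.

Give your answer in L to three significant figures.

0.0516 L

n(NO2) = PV/RT = (281 × 1.69) / (8.314 × 677.15) = 0.08435 mol
n(O2) = (1/2) × 0.08435 = 0.04217 mol
V = nRT/P = 0.04217 × 8.314 × 387.15 / 2630 = 0.05161 L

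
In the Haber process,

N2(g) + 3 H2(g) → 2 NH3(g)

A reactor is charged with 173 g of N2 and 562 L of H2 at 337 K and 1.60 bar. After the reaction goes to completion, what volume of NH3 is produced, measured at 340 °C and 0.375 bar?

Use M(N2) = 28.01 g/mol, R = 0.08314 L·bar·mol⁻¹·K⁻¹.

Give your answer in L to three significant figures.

n(N2) = 173 / 28.01 = 6.176 mol
n(H2) = PV/RT = (1.60 × 562) / (0.08314 × 337) = 32.09 mol
For 6.176 mol N2, stoichiometry requires (3/1) × 6.176 = 18.53 mol H2; 32.09 mol is available, so N2 is limiting.
n(NH3) = (2/1) × 6.176 = 12.35 mol
V(NH3) = nRT/P = 12.35 × 0.08314 × 613.15 / 0.375 = 1679 L

1680 L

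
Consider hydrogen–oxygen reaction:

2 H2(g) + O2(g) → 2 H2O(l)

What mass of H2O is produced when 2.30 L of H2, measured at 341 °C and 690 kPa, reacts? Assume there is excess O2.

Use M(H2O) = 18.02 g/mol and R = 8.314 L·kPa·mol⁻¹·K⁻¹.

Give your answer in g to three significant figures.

5.60 g

n(H2) = PV/RT = (690 × 2.30) / (8.314 × 614.15) = 0.3108 mol
n(H2O) = (2/2) × 0.3108 = 0.3108 mol
m(H2O) = 0.3108 × 18.02 = 5.601 g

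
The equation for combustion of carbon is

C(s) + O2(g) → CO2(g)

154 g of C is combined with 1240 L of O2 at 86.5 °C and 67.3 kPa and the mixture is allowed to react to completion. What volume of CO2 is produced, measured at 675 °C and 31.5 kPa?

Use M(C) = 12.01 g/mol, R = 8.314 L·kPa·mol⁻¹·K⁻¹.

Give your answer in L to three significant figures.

3210 L

n(C) = 154 / 12.01 = 12.82 mol
n(O2) = PV/RT = (67.3 × 1240) / (8.314 × 359.65) = 27.91 mol
For 12.82 mol C, stoichiometry requires (1/1) × 12.82 = 12.82 mol O2; 27.91 mol is available, so C is limiting.
n(CO2) = (1/1) × 12.82 = 12.82 mol
V(CO2) = nRT/P = 12.82 × 8.314 × 948.15 / 31.5 = 3208 L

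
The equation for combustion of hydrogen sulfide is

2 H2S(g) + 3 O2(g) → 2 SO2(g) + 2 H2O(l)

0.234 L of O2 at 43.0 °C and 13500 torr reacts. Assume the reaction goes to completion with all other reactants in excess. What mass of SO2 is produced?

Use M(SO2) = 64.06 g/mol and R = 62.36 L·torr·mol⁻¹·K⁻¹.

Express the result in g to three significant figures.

n(O2) = PV/RT = (13500 × 0.234) / (62.36 × 316.15) = 0.1602 mol
n(SO2) = (2/3) × 0.1602 = 0.1068 mol
m(SO2) = 0.1068 × 64.06 = 6.842 g

6.84 g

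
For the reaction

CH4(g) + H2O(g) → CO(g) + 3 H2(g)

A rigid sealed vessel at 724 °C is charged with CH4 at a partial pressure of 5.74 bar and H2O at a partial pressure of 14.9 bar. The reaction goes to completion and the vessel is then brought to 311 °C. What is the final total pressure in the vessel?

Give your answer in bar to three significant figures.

At constant V, partial pressures at 724 °C are proportional to moles, so apply stoichiometry directly to pressures.
P(H2O) required for 5.74 bar of CH4 = (1/1) × 5.74 = 5.740 bar; available 14.9 bar, so CH4 is limiting.
P(H2O) remaining = 14.9 − (1/1) × 5.74 = 9.160 bar
P(gaseous products) = (1+3)/1 × 5.74 = 22.96 bar
P_total at 724 °C = 9.160 + 22.96 = 32.12 bar
Scaling to 311 °C: P = 32.12 × 584.15/997.15 = 18.82 bar

18.8 bar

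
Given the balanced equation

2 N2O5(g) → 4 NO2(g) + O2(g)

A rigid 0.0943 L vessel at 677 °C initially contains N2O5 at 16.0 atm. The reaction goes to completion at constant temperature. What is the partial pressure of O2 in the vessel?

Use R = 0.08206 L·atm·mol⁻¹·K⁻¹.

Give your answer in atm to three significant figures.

n(N2O5)₀ = PV/RT = (16.0 × 0.0943) / (0.08206 × 950.15) = 0.01935 mol
n(O2) = (1/2) × 0.01935 = 0.009675 mol
P(O2) = nRT/V = 0.009675 × 0.08206 × 950.15 / 0.0943 = 8.000 atm

8.00 atm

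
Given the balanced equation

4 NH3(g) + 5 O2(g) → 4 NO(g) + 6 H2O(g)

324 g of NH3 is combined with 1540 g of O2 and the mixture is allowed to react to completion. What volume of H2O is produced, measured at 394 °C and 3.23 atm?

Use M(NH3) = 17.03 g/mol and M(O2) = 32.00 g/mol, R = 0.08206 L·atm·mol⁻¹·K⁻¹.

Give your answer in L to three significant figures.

n(NH3) = 324 / 17.03 = 19.03 mol
n(O2) = 1540 / 32.00 = 48.12 mol
For 19.03 mol NH3, stoichiometry requires (5/4) × 19.03 = 23.79 mol O2; 48.12 mol is available, so NH3 is limiting.
n(H2O) = (6/4) × 19.03 = 28.55 mol
V(H2O) = nRT/P = 28.55 × 0.08206 × 667.15 / 3.23 = 483.9 L

484 L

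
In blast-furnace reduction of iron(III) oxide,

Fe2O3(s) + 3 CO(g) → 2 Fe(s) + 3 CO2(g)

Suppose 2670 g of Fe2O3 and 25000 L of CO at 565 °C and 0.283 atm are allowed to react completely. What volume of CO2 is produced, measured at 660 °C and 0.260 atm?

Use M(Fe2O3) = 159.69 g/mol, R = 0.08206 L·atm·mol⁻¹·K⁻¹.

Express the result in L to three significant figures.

14800 L

n(Fe2O3) = 2670 / 159.69 = 16.72 mol
n(CO) = PV/RT = (0.283 × 25000) / (0.08206 × 838.15) = 102.9 mol
For 16.72 mol Fe2O3, stoichiometry requires (3/1) × 16.72 = 50.16 mol CO; 102.9 mol is available, so Fe2O3 is limiting.
n(CO2) = (3/1) × 16.72 = 50.16 mol
V(CO2) = nRT/P = 50.16 × 0.08206 × 933.15 / 0.260 = 14770 L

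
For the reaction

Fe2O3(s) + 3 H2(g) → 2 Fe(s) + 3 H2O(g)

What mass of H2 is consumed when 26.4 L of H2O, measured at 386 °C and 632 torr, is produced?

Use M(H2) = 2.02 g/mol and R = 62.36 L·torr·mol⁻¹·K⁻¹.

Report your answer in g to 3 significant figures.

n(H2O) = PV/RT = (632 × 26.4) / (62.36 × 659.15) = 0.4059 mol
n(H2) = (3/3) × 0.4059 = 0.4059 mol
m(H2) = 0.4059 × 2.02 = 0.8199 g

0.820 g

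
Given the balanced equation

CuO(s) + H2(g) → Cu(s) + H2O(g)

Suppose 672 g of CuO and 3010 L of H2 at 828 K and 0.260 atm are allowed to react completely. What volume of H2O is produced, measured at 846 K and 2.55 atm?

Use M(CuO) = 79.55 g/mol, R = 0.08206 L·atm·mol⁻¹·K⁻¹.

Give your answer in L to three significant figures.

230 L

n(CuO) = 672 / 79.55 = 8.448 mol
n(H2) = PV/RT = (0.260 × 3010) / (0.08206 × 828) = 11.52 mol
For 8.448 mol CuO, stoichiometry requires (1/1) × 8.448 = 8.448 mol H2; 11.52 mol is available, so CuO is limiting.
n(H2O) = (1/1) × 8.448 = 8.448 mol
V(H2O) = nRT/P = 8.448 × 0.08206 × 846 / 2.55 = 230.0 L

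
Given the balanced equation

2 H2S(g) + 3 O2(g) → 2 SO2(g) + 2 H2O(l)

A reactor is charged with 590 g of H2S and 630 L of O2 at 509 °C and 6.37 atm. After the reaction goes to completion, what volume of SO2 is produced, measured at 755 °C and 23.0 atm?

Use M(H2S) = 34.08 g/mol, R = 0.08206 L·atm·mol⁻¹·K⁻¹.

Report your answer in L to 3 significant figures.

63.5 L

n(H2S) = 590 / 34.08 = 17.31 mol
n(O2) = PV/RT = (6.37 × 630) / (0.08206 × 782.15) = 62.53 mol
For 17.31 mol H2S, stoichiometry requires (3/2) × 17.31 = 25.96 mol O2; 62.53 mol is available, so H2S is limiting.
n(SO2) = (2/2) × 17.31 = 17.31 mol
V(SO2) = nRT/P = 17.31 × 0.08206 × 1028.15 / 23.0 = 63.50 L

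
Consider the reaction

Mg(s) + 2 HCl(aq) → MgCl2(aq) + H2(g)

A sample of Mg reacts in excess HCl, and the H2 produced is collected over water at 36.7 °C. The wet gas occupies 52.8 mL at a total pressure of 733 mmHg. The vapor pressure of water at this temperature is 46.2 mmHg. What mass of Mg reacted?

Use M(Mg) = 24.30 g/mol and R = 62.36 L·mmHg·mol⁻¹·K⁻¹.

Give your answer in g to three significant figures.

0.0456 g

P(H2) = 733 − 46.2 = 686.8 mmHg
n(H2) = PV/RT = (686.8 × 0.05280) / (62.36 × 309.85) = 0.001877 mol
n(Mg) = (1/1) × 0.001877 = 0.001877 mol
m(Mg) = 0.001877 × 24.30 = 0.04561 g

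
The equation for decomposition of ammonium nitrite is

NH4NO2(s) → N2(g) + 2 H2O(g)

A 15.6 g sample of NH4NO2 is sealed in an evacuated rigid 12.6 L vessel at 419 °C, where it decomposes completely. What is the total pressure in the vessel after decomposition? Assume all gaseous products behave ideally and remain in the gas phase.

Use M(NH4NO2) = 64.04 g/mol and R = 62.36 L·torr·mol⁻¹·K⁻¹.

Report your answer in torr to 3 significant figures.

n(NH4NO2) = 15.6 / 64.04 = 0.2436 mol
n(gas produced) = (3/1) × 0.2436 = 0.7308 mol
P = nRT/V = 0.7308 × 62.36 × 692.15 / 12.6 = 2503 torr

2500 torr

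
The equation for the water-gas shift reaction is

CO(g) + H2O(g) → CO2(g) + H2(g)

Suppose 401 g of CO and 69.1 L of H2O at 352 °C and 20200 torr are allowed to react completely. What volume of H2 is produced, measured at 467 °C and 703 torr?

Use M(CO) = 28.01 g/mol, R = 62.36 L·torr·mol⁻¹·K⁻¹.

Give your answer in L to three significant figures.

940 L

n(CO) = 401 / 28.01 = 14.32 mol
n(H2O) = PV/RT = (20200 × 69.1) / (62.36 × 625.15) = 35.80 mol
For 14.32 mol CO, stoichiometry requires (1/1) × 14.32 = 14.32 mol H2O; 35.80 mol is available, so CO is limiting.
n(H2) = (1/1) × 14.32 = 14.32 mol
V(H2) = nRT/P = 14.32 × 62.36 × 740.15 / 703 = 940.2 L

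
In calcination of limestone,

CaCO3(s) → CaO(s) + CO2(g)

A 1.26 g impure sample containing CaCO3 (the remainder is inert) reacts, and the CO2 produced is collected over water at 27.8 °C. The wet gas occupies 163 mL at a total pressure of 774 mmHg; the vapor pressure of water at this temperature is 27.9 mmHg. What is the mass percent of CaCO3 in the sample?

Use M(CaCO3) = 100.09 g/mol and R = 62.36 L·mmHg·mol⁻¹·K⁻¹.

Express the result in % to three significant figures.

P(CO2) = 774 − 27.9 = 746.1 mmHg
n(CO2) = PV/RT = (746.1 × 0.1630) / (62.36 × 300.95) = 0.006480 mol
n(CaCO3) = (1/1) × 0.006480 = 0.006480 mol
m(CaCO3) = 0.006480 × 100.09 = 0.6486 g
%CaCO3 = 0.6486 / 1.26 × 100 = 51.48%

51.5 %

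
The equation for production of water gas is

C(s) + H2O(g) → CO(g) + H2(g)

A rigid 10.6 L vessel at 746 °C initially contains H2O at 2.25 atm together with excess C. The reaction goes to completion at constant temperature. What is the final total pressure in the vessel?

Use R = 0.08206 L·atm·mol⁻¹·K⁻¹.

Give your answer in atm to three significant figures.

4.50 atm

Rigid vessel, constant T ⇒ P scales with total gas moles (1 → 2).
P_final = (2/1) × 2.25 = 4.500 atm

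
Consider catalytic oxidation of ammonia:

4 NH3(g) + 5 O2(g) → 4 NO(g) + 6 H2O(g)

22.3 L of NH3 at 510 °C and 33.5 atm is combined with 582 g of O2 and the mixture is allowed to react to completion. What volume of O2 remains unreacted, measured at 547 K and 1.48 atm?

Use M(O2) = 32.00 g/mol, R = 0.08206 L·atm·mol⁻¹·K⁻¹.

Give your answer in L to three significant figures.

n(NH3) = PV/RT = (33.5 × 22.3) / (0.08206 × 783.15) = 11.62 mol
n(O2) = 582 / 32.00 = 18.19 mol
For 11.62 mol NH3, stoichiometry requires (5/4) × 11.62 = 14.52 mol O2; 18.19 mol is available, so NH3 is limiting.
n(O2) consumed = (5/4) × 11.62 = 14.52 mol; remaining = 18.19 − 14.52 = 3.670 mol
V(O2) = nRT/P = 3.670 × 0.08206 × 547 / 1.48 = 111.3 L

111 L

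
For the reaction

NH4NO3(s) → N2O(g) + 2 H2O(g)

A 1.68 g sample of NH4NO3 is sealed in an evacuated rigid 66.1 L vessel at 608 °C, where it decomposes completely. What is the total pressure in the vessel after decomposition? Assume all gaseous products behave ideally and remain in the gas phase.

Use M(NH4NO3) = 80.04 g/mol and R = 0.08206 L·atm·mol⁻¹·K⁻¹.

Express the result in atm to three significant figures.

n(NH4NO3) = 1.68 / 80.04 = 0.02099 mol
n(gas produced) = (3/1) × 0.02099 = 0.06297 mol
P = nRT/V = 0.06297 × 0.08206 × 881.15 / 66.1 = 0.06888 atm

0.0689 atm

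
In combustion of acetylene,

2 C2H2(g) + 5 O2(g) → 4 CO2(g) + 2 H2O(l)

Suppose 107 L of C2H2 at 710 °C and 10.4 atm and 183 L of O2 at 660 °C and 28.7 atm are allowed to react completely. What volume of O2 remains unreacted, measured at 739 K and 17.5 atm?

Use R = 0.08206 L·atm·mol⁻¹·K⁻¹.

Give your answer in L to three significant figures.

118 L

n(C2H2) = PV/RT = (10.4 × 107) / (0.08206 × 983.15) = 13.79 mol
n(O2) = PV/RT = (28.7 × 183) / (0.08206 × 933.15) = 68.59 mol
For 13.79 mol C2H2, stoichiometry requires (5/2) × 13.79 = 34.47 mol O2; 68.59 mol is available, so C2H2 is limiting.
n(O2) consumed = (5/2) × 13.79 = 34.47 mol; remaining = 68.59 − 34.47 = 34.12 mol
V(O2) = nRT/P = 34.12 × 0.08206 × 739 / 17.5 = 118.2 L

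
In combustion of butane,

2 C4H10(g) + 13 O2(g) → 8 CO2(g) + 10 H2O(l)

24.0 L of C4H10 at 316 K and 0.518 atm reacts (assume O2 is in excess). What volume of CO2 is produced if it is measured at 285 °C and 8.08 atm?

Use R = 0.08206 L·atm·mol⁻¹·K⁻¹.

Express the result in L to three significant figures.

10.9 L

n(C4H10) = PV/RT = (0.518 × 24.0) / (0.08206 × 316) = 0.4794 mol
n(CO2) = (8/2) × 0.4794 = 1.918 mol
V = nRT/P = 1.918 × 0.08206 × 558.15 / 8.08 = 10.87 L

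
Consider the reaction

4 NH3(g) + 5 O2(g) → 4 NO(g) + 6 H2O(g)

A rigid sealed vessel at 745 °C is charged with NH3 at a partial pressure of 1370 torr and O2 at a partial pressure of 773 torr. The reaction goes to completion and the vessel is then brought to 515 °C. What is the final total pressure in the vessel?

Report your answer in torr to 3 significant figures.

1780 torr

At constant V, partial pressures at 745 °C are proportional to moles, so apply stoichiometry directly to pressures.
P(O2) required for 1370 torr of NH3 = (5/4) × 1370 = 1712 torr; available 773 torr, so O2 is limiting.
P(NH3) remaining = 1370 − (4/5) × 773 = 751.6 torr
P(gaseous products) = (4+6)/5 × 773 = 1546 torr
P_total at 745 °C = 751.6 + 1546 = 2298 torr
Scaling to 515 °C: P = 2298 × 788.15/1018.15 = 1779 torr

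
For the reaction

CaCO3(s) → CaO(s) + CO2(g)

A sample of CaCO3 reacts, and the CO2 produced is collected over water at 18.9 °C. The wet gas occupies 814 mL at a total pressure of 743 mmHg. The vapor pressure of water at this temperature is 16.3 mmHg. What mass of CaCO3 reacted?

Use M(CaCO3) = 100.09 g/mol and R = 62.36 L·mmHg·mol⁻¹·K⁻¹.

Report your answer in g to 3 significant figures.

3.25 g

P(CO2) = 743 − 16.3 = 726.7 mmHg
n(CO2) = PV/RT = (726.7 × 0.8140) / (62.36 × 292.05) = 0.03248 mol
n(CaCO3) = (1/1) × 0.03248 = 0.03248 mol
m(CaCO3) = 0.03248 × 100.09 = 3.251 g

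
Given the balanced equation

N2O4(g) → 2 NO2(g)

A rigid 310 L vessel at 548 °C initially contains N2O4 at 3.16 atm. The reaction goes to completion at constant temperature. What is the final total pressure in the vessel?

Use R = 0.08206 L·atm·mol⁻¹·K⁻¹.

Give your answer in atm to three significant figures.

6.32 atm

At constant T and V, P ∝ n(gas): 1 mol gas → 2 mol gas.
P_final = (2/1) × 3.16 = 6.320 atm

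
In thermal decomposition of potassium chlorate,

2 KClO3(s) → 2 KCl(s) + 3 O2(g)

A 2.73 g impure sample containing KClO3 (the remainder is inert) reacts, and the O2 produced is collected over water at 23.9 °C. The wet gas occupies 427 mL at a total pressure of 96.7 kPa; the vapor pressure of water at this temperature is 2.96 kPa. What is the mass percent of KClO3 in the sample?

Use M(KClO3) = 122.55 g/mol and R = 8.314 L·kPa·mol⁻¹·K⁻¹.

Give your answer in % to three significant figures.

P(O2) = 96.7 − 2.96 = 93.74 kPa
n(O2) = PV/RT = (93.74 × 0.4270) / (8.314 × 297.05) = 0.01621 mol
n(KClO3) = (2/3) × 0.01621 = 0.01081 mol
m(KClO3) = 0.01081 × 122.55 = 1.325 g
%KClO3 = 1.325 / 2.73 × 100 = 48.53%

48.5 %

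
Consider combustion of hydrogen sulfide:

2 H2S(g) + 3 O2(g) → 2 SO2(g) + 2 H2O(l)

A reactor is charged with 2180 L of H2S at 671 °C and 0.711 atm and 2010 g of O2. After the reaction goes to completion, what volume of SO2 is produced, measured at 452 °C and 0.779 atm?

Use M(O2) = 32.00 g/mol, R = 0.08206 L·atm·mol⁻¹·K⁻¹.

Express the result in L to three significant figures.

1530 L

n(H2S) = PV/RT = (0.711 × 2180) / (0.08206 × 944.15) = 20.01 mol
n(O2) = 2010 / 32.00 = 62.81 mol
For 20.01 mol H2S, stoichiometry requires (3/2) × 20.01 = 30.02 mol O2; 62.81 mol is available, so H2S is limiting.
n(SO2) = (2/2) × 20.01 = 20.01 mol
V(SO2) = nRT/P = 20.01 × 0.08206 × 725.15 / 0.779 = 1529 L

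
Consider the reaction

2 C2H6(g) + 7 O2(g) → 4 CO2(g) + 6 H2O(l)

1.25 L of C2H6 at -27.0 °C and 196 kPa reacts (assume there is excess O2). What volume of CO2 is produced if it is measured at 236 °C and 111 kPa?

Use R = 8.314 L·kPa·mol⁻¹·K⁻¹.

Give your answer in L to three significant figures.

9.13 L

n(C2H6) = PV/RT = (196 × 1.25) / (8.314 × 246.15) = 0.1197 mol
n(CO2) = (4/2) × 0.1197 = 0.2394 mol
V = nRT/P = 0.2394 × 8.314 × 509.15 / 111 = 9.130 L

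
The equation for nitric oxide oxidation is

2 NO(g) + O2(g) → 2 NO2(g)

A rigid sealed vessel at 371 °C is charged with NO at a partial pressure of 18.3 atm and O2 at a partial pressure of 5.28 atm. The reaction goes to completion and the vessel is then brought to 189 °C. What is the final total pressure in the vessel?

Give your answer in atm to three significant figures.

13.1 atm

With V and T fixed, P_i ∝ n_i, so the mole ratios apply directly to partial pressures at 371 °C.
P(O2) required for 18.3 atm of NO = (1/2) × 18.3 = 9.150 atm; available 5.28 atm, so O2 is limiting.
P(NO) remaining = 18.3 − (2/1) × 5.28 = 7.740 atm
P(gaseous products) = (2)/1 × 5.28 = 10.56 atm
P_total at 371 °C = 7.740 + 10.56 = 18.30 atm
Scaling to 189 °C: P = 18.30 × 462.15/644.15 = 13.13 atm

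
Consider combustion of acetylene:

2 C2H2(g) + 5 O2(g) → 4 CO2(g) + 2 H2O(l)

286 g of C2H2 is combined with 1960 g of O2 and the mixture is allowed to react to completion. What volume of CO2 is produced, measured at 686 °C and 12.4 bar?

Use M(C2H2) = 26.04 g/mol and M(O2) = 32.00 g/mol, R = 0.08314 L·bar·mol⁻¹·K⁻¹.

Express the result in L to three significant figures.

n(C2H2) = 286 / 26.04 = 10.98 mol
n(O2) = 1960 / 32.00 = 61.25 mol
For 10.98 mol C2H2, stoichiometry requires (5/2) × 10.98 = 27.45 mol O2; 61.25 mol is available, so C2H2 is limiting.
n(CO2) = (4/2) × 10.98 = 21.96 mol
V(CO2) = nRT/P = 21.96 × 0.08314 × 959.15 / 12.4 = 141.2 L

141 L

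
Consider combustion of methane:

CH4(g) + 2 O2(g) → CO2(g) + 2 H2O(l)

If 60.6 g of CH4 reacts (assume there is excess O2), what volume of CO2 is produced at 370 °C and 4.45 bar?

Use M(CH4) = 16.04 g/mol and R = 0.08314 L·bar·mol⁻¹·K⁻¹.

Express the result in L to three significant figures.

45.4 L

n(CH4) = 60.60 / 16.04 = 3.778 mol
n(CO2) = (1/1) × 3.778 = 3.778 mol
V = nRT/P = 3.778 × 0.08314 × 643.15 / 4.45 = 45.40 L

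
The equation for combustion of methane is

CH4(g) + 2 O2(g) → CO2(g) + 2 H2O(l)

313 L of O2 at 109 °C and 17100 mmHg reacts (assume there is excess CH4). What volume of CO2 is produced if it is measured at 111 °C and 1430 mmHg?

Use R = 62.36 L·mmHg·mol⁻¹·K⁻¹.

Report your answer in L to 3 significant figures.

1880 L

n(O2) = PV/RT = (17100 × 313) / (62.36 × 382.15) = 224.6 mol
n(CO2) = (1/2) × 224.6 = 112.3 mol
V = nRT/P = 112.3 × 62.36 × 384.15 / 1430 = 1881 L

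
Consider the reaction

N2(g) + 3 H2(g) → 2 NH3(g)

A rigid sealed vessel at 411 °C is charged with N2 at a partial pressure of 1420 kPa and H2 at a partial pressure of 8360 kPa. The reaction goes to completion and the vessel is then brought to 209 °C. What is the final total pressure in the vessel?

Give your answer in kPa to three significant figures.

With V and T fixed, P_i ∝ n_i, so the mole ratios apply directly to partial pressures at 411 °C.
P(H2) required for 1420 kPa of N2 = (3/1) × 1420 = 4260 kPa; available 8360 kPa, so N2 is limiting.
P(H2) remaining = 8360 − (3/1) × 1420 = 4100 kPa
P(gaseous products) = (2)/1 × 1420 = 2840 kPa
P_total at 411 °C = 4100 + 2840 = 6940 kPa
Scaling to 209 °C: P = 6940 × 482.15/684.15 = 4891 kPa

4890 kPa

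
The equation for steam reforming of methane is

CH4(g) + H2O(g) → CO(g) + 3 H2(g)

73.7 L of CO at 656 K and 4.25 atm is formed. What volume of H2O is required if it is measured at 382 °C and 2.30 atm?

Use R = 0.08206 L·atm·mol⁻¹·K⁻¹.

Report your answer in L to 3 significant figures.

136 L

n(CO) = PV/RT = (4.25 × 73.7) / (0.08206 × 656) = 5.819 mol
n(H2O) = (1/1) × 5.819 = 5.819 mol
V = nRT/P = 5.819 × 0.08206 × 655.15 / 2.30 = 136.0 L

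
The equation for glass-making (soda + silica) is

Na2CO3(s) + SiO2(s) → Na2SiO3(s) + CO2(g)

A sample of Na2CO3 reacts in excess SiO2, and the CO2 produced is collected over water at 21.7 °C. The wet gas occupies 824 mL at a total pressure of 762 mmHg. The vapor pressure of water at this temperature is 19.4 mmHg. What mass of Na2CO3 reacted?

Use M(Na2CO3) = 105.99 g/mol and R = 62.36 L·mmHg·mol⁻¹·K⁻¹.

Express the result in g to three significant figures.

P(CO2) = 762 − 19.4 = 742.6 mmHg
n(CO2) = PV/RT = (742.6 × 0.8240) / (62.36 × 294.85) = 0.03328 mol
n(Na2CO3) = (1/1) × 0.03328 = 0.03328 mol
m(Na2CO3) = 0.03328 × 105.99 = 3.527 g

3.53 g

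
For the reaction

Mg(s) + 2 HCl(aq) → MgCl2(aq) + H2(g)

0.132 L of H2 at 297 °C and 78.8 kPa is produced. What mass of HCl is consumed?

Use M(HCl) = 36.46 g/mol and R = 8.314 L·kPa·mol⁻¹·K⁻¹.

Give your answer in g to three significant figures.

n(H2) = PV/RT = (78.8 × 0.132) / (8.314 × 570.15) = 0.002194 mol
n(HCl) = (2/1) × 0.002194 = 0.004388 mol
m(HCl) = 0.004388 × 36.46 = 0.1600 g

0.160 g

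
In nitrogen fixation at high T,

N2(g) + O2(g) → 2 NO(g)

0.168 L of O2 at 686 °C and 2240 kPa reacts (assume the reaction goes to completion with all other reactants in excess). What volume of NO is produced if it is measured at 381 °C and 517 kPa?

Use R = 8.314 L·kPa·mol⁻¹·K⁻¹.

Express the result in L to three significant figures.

n(O2) = PV/RT = (2240 × 0.168) / (8.314 × 959.15) = 0.04719 mol
n(NO) = (2/1) × 0.04719 = 0.09438 mol
V = nRT/P = 0.09438 × 8.314 × 654.15 / 517 = 0.9928 L

0.993 L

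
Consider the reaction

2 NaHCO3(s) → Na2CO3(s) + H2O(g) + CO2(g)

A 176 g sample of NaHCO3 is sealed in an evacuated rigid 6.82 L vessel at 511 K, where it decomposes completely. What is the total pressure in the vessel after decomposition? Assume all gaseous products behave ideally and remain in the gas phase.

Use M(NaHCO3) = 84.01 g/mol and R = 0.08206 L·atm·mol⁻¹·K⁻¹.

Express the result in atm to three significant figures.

12.9 atm

n(NaHCO3) = 176 / 84.01 = 2.095 mol
n(gas produced) = (2/2) × 2.095 = 2.095 mol
P = nRT/V = 2.095 × 0.08206 × 511 / 6.82 = 12.88 atm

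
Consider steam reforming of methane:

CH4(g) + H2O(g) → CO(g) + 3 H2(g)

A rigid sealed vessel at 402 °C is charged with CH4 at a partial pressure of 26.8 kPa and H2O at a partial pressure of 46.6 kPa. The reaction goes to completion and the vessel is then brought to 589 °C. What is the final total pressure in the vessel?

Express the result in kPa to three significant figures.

At constant V, partial pressures at 402 °C are proportional to moles, so apply stoichiometry directly to pressures.
P(H2O) required for 26.8 kPa of CH4 = (1/1) × 26.8 = 26.80 kPa; available 46.6 kPa, so CH4 is limiting.
P(H2O) remaining = 46.6 − (1/1) × 26.8 = 19.80 kPa
P(gaseous products) = (1+3)/1 × 26.8 = 107.2 kPa
P_total at 402 °C = 19.80 + 107.2 = 127.0 kPa
Scaling to 589 °C: P = 127.0 × 862.15/675.15 = 162.2 kPa

162 kPa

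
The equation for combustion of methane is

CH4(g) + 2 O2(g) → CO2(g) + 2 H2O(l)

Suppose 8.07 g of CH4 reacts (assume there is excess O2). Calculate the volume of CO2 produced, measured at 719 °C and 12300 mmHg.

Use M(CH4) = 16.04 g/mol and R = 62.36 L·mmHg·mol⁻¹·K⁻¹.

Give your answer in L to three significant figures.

2.53 L

n(CH4) = 8.070 / 16.04 = 0.5031 mol
n(CO2) = (1/1) × 0.5031 = 0.5031 mol
V = nRT/P = 0.5031 × 62.36 × 992.15 / 12300 = 2.531 L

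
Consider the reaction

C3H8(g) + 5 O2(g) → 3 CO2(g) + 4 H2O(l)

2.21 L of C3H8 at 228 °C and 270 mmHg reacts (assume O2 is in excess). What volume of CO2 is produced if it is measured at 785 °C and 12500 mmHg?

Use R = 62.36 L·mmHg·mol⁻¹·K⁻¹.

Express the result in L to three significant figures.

n(C3H8) = PV/RT = (270 × 2.21) / (62.36 × 501.15) = 0.01909 mol
n(CO2) = (3/1) × 0.01909 = 0.05727 mol
V = nRT/P = 0.05727 × 62.36 × 1058.15 / 12500 = 0.3023 L

0.302 L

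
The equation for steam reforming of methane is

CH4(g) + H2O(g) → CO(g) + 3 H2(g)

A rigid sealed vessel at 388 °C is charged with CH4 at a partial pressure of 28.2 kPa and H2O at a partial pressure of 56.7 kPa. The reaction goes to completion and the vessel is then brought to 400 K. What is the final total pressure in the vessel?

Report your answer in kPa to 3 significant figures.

85.5 kPa

With V and T fixed, P_i ∝ n_i, so the mole ratios apply directly to partial pressures at 388 °C.
P(H2O) required for 28.2 kPa of CH4 = (1/1) × 28.2 = 28.20 kPa; available 56.7 kPa, so CH4 is limiting.
P(H2O) remaining = 56.7 − (1/1) × 28.2 = 28.50 kPa
P(gaseous products) = (1+3)/1 × 28.2 = 112.8 kPa
P_total at 388 °C = 28.50 + 112.8 = 141.3 kPa
Scaling to 400 K: P = 141.3 × 400/661.15 = 85.49 kPa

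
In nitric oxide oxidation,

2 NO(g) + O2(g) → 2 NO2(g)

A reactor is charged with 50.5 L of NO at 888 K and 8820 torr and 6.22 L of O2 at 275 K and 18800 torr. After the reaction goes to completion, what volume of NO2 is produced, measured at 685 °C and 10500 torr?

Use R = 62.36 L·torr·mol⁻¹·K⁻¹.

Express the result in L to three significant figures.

n(NO) = PV/RT = (8820 × 50.5) / (62.36 × 888) = 8.043 mol
n(O2) = PV/RT = (18800 × 6.22) / (62.36 × 275) = 6.819 mol
For 8.043 mol NO, stoichiometry requires (1/2) × 8.043 = 4.021 mol O2; 6.819 mol is available, so NO is limiting.
n(NO2) = (2/2) × 8.043 = 8.043 mol
V(NO2) = nRT/P = 8.043 × 62.36 × 958.15 / 10500 = 45.77 L

45.8 L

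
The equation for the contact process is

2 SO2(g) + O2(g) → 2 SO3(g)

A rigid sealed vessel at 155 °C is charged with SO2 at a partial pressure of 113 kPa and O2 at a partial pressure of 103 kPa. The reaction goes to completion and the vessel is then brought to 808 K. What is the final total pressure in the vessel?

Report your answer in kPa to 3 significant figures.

301 kPa

At constant V, partial pressures at 155 °C are proportional to moles, so apply stoichiometry directly to pressures.
P(O2) required for 113 kPa of SO2 = (1/2) × 113 = 56.50 kPa; available 103 kPa, so SO2 is limiting.
P(O2) remaining = 103 − (1/2) × 113 = 46.50 kPa
P(gaseous products) = (2)/2 × 113 = 113.0 kPa
P_total at 155 °C = 46.50 + 113.0 = 159.5 kPa
Scaling to 808 K: P = 159.5 × 808/428.15 = 301.0 kPa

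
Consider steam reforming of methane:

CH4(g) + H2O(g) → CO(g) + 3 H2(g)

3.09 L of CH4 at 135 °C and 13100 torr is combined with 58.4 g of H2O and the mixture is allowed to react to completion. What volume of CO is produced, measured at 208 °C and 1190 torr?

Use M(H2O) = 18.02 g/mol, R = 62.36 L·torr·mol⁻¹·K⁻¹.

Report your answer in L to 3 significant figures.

40.1 L

n(CH4) = PV/RT = (13100 × 3.09) / (62.36 × 408.15) = 1.590 mol
n(H2O) = 58.4 / 18.02 = 3.241 mol
For 1.590 mol CH4, stoichiometry requires (1/1) × 1.590 = 1.590 mol H2O; 3.241 mol is available, so CH4 is limiting.
n(CO) = (1/1) × 1.590 = 1.590 mol
V(CO) = nRT/P = 1.590 × 62.36 × 481.15 / 1190 = 40.09 L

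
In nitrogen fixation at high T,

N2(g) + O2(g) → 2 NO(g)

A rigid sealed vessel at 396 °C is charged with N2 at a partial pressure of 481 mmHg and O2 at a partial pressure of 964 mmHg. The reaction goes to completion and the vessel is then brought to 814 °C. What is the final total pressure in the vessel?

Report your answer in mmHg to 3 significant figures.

2350 mmHg

With V and T fixed, P_i ∝ n_i, so the mole ratios apply directly to partial pressures at 396 °C.
P(O2) required for 481 mmHg of N2 = (1/1) × 481 = 481.0 mmHg; available 964 mmHg, so N2 is limiting.
P(O2) remaining = 964 − (1/1) × 481 = 483.0 mmHg
P(gaseous products) = (2)/1 × 481 = 962.0 mmHg
P_total at 396 °C = 483.0 + 962.0 = 1445 mmHg
Scaling to 814 °C: P = 1445 × 1087.15/669.15 = 2348 mmHg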